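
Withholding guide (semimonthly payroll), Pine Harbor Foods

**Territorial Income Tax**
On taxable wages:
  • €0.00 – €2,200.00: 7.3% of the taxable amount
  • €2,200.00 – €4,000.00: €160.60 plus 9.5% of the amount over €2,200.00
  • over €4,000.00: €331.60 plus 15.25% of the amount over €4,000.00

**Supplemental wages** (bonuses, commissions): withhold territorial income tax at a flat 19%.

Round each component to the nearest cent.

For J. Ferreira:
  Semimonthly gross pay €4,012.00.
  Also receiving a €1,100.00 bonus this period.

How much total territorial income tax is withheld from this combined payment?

Territorial Income Tax: taxable = €4,012.00
  €331.60 + 15.25% × (€4,012.00 − €4,000.00) = €331.60 + 15.25% × €12.00 = €333.43
Supplemental (19% flat on bonus): 19% × €1,100.00 = €209.00
Total territorial income tax: €333.43 + €209.00 = €542.43

€542.43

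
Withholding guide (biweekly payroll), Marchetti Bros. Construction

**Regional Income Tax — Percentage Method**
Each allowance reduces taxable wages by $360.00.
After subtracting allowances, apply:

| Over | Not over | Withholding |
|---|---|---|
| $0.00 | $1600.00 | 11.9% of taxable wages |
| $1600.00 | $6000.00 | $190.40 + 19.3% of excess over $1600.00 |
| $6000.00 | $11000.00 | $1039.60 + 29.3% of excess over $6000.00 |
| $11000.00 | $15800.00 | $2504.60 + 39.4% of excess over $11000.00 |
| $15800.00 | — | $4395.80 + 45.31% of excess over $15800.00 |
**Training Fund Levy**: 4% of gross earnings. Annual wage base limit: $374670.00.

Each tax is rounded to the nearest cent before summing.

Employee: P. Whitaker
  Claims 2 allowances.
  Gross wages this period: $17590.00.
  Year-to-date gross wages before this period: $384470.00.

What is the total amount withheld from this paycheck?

$4880.62

Regional Income Tax: taxable = $17590.00 − 2×$360.00 = $16870.00
  $4395.80 + 45.31% × ($16870.00 − $15800.00) = $4395.80 + 45.31% × $1070.00 = $4880.62
Training Fund Levy: YTD $384470.00 ≥ cap $374670.00 → $0.00
Total: $4880.62 + $0.00 = $4880.62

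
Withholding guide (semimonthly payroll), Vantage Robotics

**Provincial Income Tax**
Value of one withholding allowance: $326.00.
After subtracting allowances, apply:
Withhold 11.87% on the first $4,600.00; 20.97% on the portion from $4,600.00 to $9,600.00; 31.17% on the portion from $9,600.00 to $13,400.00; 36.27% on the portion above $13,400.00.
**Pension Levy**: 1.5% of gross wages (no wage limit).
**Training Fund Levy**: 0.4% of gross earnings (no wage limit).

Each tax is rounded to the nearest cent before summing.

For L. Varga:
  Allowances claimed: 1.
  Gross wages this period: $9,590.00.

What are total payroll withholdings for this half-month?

$1,706.27

Provincial Income Tax: taxable = $9,590.00 − 1×$326.00 = $9,264.00
  $546.02 + 20.97% × ($9,264.00 − $4,600.00) = $546.02 + 20.97% × $4,664.00 = $1,524.06
Pension Levy: 1.5% × $9,590.00 = $143.85
Training Fund Levy: 0.4% × $9,590.00 = $38.36
Total: $1,524.06 + $143.85 + $38.36 = $1,706.27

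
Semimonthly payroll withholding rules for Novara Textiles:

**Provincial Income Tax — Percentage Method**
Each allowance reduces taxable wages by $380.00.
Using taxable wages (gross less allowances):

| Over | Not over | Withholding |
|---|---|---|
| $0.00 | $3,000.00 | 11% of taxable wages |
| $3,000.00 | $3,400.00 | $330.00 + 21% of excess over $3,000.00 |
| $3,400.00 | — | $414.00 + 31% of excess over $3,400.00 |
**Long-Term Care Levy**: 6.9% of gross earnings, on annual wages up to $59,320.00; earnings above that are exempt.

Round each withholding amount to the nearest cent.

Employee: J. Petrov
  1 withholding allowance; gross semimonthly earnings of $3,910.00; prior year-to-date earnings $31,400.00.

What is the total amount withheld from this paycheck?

$724.09

Provincial Income Tax: taxable = $3,910.00 − 1×$380.00 = $3,530.00
  $414.00 + 31% × ($3,530.00 − $3,400.00) = $414.00 + 31% × $130.00 = $454.30
Long-Term Care Levy: 6.9% × $3,910.00 = $269.79
Total: $454.30 + $269.79 = $724.09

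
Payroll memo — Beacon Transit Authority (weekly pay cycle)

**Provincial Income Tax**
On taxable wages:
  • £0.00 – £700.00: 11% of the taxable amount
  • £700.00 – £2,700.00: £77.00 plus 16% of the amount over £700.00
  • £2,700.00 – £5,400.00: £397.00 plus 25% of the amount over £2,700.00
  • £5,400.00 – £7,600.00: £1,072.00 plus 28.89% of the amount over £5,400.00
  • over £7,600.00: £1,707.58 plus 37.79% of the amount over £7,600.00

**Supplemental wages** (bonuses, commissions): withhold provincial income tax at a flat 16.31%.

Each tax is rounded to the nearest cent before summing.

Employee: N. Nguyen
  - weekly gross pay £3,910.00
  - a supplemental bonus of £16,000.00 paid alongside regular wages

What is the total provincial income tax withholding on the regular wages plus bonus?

Provincial Income Tax: taxable = £3,910.00
  £397.00 + 25% × (£3,910.00 − £2,700.00) = £397.00 + 25% × £1,210.00 = £699.50
Supplemental (16.31% flat on bonus): 16.31% × £16,000.00 = £2,609.60
Total provincial income tax: £699.50 + £2,609.60 = £3,309.10

£3,309.10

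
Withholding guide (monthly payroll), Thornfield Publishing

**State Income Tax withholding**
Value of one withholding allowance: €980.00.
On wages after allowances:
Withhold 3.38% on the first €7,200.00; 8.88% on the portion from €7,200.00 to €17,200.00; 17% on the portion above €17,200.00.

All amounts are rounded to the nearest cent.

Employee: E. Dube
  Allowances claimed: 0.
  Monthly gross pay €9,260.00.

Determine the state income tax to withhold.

State Income Tax: taxable = €9,260.00
  €243.36 + 8.88% × (€9,260.00 − €7,200.00) = €243.36 + 8.88% × €2,060.00 = €426.29

€426.29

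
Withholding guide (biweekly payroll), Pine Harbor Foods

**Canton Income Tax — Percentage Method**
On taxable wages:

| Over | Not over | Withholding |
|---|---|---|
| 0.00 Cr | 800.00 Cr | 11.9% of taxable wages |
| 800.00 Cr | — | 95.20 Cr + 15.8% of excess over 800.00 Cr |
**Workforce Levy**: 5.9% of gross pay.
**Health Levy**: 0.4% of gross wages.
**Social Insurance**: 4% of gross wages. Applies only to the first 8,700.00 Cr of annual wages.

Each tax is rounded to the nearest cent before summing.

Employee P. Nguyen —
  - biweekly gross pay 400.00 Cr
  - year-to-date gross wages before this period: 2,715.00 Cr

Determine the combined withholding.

Canton Income Tax: taxable = 400.00 Cr
  11.9% × 400.00 Cr = 47.60 Cr
Workforce Levy: 5.9% × 400.00 Cr = 23.60 Cr
Health Levy: 0.4% × 400.00 Cr = 1.60 Cr
Social Insurance: 4% × 400.00 Cr = 16.00 Cr
Total: 47.60 Cr + 23.60 Cr + 1.60 Cr + 16.00 Cr = 88.80 Cr

88.80 Cr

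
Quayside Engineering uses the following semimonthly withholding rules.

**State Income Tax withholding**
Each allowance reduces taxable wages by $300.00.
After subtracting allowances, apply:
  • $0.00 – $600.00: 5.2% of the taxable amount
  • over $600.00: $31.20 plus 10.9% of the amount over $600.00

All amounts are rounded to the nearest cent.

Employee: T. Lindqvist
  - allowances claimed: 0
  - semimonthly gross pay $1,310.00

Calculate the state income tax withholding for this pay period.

State Income Tax: taxable = $1,310.00
  $31.20 + 10.9% × ($1,310.00 − $600.00) = $31.20 + 10.9% × $710.00 = $108.59

$108.59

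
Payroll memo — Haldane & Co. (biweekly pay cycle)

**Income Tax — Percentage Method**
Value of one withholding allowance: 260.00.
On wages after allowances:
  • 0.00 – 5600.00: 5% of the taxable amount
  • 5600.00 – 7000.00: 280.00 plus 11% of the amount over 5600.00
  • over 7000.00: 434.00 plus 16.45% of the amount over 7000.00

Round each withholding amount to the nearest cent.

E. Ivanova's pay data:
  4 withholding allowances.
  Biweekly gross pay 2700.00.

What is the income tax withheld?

83.00

Income Tax: taxable = 2700.00 − 4×260.00 = 1660.00
  5% × 1660.00 = 83.00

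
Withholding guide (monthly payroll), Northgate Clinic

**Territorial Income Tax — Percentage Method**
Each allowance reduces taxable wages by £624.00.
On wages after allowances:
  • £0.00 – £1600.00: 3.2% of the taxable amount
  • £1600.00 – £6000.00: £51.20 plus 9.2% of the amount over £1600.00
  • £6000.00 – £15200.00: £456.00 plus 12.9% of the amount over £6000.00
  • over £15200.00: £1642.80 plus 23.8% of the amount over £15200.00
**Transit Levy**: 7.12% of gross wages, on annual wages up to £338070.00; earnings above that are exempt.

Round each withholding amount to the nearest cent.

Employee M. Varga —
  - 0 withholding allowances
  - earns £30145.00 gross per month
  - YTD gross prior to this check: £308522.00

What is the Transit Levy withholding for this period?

£2103.82

Transit Levy: cap £338070.00 − YTD £308522.00 = £29548.00 subject; 7.12% × £29548.00 = £2103.82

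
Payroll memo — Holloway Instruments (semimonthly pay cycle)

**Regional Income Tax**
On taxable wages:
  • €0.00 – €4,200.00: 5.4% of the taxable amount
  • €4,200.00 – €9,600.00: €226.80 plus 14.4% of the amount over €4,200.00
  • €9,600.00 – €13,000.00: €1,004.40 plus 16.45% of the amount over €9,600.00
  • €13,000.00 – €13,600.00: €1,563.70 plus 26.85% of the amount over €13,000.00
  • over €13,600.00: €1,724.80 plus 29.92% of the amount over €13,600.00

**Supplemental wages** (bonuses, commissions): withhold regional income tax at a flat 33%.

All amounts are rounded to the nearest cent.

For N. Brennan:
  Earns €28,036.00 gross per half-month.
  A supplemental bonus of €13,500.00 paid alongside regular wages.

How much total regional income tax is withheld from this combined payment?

€10,499.05

Regional Income Tax: taxable = €28,036.00
  €1,724.80 + 29.92% × (€28,036.00 − €13,600.00) = €1,724.80 + 29.92% × €14,436.00 = €6,044.05
Supplemental (33% flat on bonus): 33% × €13,500.00 = €4,455.00
Total regional income tax: €6,044.05 + €4,455.00 = €10,499.05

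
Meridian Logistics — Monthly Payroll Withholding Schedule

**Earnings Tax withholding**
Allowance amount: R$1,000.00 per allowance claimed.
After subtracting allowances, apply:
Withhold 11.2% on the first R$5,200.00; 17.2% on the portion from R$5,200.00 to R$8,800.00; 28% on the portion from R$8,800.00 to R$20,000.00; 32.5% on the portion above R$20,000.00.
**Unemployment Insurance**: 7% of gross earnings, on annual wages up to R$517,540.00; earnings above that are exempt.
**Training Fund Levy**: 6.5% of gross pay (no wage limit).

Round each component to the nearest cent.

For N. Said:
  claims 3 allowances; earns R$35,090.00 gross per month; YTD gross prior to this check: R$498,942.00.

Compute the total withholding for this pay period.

R$11,849.56

Earnings Tax: taxable = R$35,090.00 − 3×R$1,000.00 = R$32,090.00
  R$4,337.60 + 32.5% × (R$32,090.00 − R$20,000.00) = R$4,337.60 + 32.5% × R$12,090.00 = R$8,266.85
Unemployment Insurance: cap R$517,540.00 − YTD R$498,942.00 = R$18,598.00 subject; 7% × R$18,598.00 = R$1,301.86
Training Fund Levy: 6.5% × R$35,090.00 = R$2,280.85
Total: R$8,266.85 + R$1,301.86 + R$2,280.85 = R$11,849.56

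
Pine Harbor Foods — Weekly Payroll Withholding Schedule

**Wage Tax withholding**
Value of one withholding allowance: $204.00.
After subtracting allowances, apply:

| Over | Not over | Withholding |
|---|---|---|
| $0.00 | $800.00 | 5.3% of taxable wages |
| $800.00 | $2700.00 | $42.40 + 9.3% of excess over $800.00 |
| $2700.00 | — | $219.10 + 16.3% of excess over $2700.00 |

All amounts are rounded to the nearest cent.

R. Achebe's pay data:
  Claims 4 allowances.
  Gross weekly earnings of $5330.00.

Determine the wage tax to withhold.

$514.78

Wage Tax: taxable = $5330.00 − 4×$204.00 = $4514.00
  $219.10 + 16.3% × ($4514.00 − $2700.00) = $219.10 + 16.3% × $1814.00 = $514.78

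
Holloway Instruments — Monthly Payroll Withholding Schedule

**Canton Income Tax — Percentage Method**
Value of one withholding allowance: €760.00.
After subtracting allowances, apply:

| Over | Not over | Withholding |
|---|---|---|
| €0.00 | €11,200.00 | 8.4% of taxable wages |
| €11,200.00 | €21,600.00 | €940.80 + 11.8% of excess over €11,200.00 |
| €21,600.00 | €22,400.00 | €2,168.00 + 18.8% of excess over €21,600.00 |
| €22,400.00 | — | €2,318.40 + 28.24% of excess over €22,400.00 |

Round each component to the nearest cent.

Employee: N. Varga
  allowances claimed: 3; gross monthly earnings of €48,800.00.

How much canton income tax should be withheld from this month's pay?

Canton Income Tax: taxable = €48,800.00 − 3×€760.00 = €46,520.00
  €2,318.40 + 28.24% × (€46,520.00 − €22,400.00) = €2,318.40 + 28.24% × €24,120.00 = €9,129.89

€9,129.89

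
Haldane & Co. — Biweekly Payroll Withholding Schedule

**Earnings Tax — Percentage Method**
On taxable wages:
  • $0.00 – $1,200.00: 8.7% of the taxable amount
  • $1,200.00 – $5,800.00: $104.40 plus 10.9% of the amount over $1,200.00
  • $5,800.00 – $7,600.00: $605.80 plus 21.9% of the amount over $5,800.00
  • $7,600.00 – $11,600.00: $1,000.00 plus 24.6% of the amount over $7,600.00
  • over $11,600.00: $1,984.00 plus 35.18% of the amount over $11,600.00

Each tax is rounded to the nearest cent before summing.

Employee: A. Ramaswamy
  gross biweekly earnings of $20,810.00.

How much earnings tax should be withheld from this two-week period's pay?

Earnings Tax: taxable = $20,810.00
  $1,984.00 + 35.18% × ($20,810.00 − $11,600.00) = $1,984.00 + 35.18% × $9,210.00 = $5,224.08

$5,224.08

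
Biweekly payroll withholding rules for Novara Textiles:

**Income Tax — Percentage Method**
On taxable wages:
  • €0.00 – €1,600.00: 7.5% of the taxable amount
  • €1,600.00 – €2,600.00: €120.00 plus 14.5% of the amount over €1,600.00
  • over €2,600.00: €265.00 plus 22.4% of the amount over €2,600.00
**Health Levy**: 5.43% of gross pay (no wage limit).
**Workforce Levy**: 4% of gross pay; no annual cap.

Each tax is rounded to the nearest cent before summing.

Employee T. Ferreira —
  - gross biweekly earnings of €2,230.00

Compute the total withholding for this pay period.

€421.64

Income Tax: taxable = €2,230.00
  €120.00 + 14.5% × (€2,230.00 − €1,600.00) = €120.00 + 14.5% × €630.00 = €211.35
Health Levy: 5.43% × €2,230.00 = €121.09
Workforce Levy: 4% × €2,230.00 = €89.20
Total: €211.35 + €121.09 + €89.20 = €421.64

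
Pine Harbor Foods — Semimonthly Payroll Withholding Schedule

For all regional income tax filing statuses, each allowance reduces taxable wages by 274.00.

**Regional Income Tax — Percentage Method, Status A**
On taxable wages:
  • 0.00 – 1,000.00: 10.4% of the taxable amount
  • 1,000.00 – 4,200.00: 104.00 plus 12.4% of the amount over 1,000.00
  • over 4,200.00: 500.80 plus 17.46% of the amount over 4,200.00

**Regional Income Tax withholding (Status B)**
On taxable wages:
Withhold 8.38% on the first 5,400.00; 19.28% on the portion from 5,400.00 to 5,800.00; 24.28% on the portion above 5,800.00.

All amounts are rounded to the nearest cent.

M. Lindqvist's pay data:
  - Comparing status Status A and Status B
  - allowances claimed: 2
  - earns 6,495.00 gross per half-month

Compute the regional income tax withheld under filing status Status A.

Regional Income Tax (Status A): taxable = 6,495.00 − 2×274.00 = 5,947.00
  500.80 + 17.46% × (5,947.00 − 4,200.00) = 500.80 + 17.46% × 1,747.00 = 805.83

805.83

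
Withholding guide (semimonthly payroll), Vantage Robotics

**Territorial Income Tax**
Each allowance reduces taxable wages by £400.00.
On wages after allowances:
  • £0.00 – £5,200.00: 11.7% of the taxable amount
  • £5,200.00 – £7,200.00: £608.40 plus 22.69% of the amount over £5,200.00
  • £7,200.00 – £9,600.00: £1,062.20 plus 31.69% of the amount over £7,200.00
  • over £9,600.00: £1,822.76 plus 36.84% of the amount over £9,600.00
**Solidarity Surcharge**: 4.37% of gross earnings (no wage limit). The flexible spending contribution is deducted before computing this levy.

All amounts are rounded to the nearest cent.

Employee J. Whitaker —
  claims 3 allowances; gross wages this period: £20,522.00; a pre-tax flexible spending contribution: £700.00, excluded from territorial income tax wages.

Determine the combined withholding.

Territorial Income Tax: taxable = £20,522.00 − £700.00 − 3×£400.00 = £18,622.00
  £1,822.76 + 36.84% × (£18,622.00 − £9,600.00) = £1,822.76 + 36.84% × £9,022.00 = £5,146.46
Solidarity Surcharge: 4.37% × £19,822.00 = £866.22
Total: £5,146.46 + £866.22 = £6,012.68

£6,012.68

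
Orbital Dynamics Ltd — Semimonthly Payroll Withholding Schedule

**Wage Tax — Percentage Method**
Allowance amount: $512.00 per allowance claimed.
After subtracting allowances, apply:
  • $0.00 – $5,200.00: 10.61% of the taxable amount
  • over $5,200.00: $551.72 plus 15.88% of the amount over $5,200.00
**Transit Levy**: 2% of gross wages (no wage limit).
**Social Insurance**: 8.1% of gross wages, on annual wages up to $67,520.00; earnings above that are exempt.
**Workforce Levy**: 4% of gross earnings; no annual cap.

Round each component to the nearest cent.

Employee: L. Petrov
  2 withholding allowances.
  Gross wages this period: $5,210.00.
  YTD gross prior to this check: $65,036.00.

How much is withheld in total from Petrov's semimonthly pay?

$957.93

Wage Tax: taxable = $5,210.00 − 2×$512.00 = $4,186.00
  10.61% × $4,186.00 = $444.13
Transit Levy: 2% × $5,210.00 = $104.20
Social Insurance: cap $67,520.00 − YTD $65,036.00 = $2,484.00 subject; 8.1% × $2,484.00 = $201.20
Workforce Levy: 4% × $5,210.00 = $208.40
Total: $444.13 + $104.20 + $201.20 + $208.40 = $957.93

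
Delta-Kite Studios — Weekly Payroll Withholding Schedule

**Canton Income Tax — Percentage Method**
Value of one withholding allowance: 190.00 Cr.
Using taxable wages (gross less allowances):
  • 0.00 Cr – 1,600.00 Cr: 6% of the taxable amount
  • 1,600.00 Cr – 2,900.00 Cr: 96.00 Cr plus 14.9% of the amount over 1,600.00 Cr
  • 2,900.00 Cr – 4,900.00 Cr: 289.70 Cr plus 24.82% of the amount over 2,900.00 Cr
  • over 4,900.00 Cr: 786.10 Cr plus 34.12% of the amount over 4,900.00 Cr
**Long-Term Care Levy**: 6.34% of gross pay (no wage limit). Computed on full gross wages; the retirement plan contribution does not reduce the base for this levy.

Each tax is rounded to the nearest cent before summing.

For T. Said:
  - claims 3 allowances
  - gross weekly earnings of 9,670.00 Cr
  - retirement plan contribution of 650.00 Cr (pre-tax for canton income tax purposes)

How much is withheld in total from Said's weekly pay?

2,610.44 Cr

Canton Income Tax: taxable = 9,670.00 Cr − 650.00 Cr − 3×190.00 Cr = 8,450.00 Cr
  786.10 Cr + 34.12% × (8,450.00 Cr − 4,900.00 Cr) = 786.10 Cr + 34.12% × 3,550.00 Cr = 1,997.36 Cr
Long-Term Care Levy: 6.34% × 9,670.00 Cr = 613.08 Cr
Total: 1,997.36 Cr + 613.08 Cr = 2,610.44 Cr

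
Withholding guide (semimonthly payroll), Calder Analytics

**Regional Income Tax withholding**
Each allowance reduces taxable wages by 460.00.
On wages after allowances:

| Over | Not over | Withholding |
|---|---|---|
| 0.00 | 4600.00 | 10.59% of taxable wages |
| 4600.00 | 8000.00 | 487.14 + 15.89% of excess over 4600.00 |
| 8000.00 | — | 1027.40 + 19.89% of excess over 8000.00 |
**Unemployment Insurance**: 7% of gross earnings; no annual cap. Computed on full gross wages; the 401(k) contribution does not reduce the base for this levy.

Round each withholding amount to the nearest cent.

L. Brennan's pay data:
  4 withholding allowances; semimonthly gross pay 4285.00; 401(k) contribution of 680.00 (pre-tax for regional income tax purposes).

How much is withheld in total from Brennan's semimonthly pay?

Regional Income Tax: taxable = 4285.00 − 680.00 − 4×460.00 = 1765.00
  10.59% × 1765.00 = 186.91
Unemployment Insurance: 7% × 4285.00 = 299.95
Total: 186.91 + 299.95 = 486.86

486.86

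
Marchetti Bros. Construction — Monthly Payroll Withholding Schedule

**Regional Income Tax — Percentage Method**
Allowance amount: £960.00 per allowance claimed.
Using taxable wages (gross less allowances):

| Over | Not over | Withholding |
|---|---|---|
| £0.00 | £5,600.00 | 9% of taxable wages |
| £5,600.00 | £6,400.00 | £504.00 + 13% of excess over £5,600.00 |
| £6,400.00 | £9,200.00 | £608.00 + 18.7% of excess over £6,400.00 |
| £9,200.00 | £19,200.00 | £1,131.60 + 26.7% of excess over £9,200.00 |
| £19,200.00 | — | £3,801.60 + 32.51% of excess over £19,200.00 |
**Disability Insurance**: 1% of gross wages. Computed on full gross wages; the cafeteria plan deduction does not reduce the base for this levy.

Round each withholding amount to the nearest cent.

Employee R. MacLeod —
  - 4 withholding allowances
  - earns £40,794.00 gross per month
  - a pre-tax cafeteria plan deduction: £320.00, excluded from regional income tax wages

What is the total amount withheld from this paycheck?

Regional Income Tax: taxable = £40,794.00 − £320.00 − 4×£960.00 = £36,634.00
  £3,801.60 + 32.51% × (£36,634.00 − £19,200.00) = £3,801.60 + 32.51% × £17,434.00 = £9,469.39
Disability Insurance: 1% × £40,794.00 = £407.94
Total: £9,469.39 + £407.94 = £9,877.33

£9,877.33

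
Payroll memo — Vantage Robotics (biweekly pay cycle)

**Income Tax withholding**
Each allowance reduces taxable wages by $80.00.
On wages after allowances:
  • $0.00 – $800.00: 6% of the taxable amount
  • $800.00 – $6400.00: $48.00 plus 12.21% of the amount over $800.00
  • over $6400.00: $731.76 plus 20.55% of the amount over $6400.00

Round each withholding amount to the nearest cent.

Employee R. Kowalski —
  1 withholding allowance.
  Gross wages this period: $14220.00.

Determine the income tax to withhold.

Income Tax: taxable = $14220.00 − 1×$80.00 = $14140.00
  $731.76 + 20.55% × ($14140.00 − $6400.00) = $731.76 + 20.55% × $7740.00 = $2322.33

$2322.33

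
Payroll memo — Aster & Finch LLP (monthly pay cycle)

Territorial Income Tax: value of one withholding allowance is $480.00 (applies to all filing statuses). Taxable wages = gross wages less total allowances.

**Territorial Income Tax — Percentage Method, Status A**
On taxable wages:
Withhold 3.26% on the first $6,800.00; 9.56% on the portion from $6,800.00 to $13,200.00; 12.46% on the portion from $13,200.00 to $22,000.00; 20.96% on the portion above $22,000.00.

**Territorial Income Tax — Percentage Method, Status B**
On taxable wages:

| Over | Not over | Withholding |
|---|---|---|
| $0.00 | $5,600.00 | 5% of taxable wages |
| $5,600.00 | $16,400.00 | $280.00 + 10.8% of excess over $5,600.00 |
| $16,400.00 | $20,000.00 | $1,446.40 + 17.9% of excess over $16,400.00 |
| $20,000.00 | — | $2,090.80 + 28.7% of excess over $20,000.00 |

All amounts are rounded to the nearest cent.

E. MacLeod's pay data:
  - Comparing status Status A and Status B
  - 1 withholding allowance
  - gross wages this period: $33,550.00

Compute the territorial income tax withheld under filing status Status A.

$4,250.27

Territorial Income Tax (Status A): taxable = $33,550.00 − 1×$480.00 = $33,070.00
  $1,930.00 + 20.96% × ($33,070.00 − $22,000.00) = $1,930.00 + 20.96% × $11,070.00 = $4,250.27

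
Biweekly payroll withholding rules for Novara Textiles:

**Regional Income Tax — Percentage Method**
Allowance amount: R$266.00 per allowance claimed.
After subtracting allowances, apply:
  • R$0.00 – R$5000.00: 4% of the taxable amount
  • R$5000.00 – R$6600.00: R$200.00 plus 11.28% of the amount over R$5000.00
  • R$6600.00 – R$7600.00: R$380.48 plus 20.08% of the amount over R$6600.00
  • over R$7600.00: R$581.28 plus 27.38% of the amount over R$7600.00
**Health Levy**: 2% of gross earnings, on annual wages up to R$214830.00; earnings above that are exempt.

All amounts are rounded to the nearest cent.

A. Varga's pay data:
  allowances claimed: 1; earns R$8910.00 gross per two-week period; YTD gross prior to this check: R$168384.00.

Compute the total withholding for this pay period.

Regional Income Tax: taxable = R$8910.00 − 1×R$266.00 = R$8644.00
  R$581.28 + 27.38% × (R$8644.00 − R$7600.00) = R$581.28 + 27.38% × R$1044.00 = R$867.13
Health Levy: 2% × R$8910.00 = R$178.20
Total: R$867.13 + R$178.20 = R$1045.33

R$1045.33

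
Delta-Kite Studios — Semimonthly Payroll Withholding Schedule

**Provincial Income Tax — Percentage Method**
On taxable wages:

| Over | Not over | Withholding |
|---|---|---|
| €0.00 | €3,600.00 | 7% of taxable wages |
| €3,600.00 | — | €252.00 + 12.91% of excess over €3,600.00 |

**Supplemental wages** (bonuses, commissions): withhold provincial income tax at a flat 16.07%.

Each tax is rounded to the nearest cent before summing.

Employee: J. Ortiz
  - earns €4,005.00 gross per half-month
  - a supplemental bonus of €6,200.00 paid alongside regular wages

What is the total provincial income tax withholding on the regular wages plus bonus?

Provincial Income Tax: taxable = €4,005.00
  €252.00 + 12.91% × (€4,005.00 − €3,600.00) = €252.00 + 12.91% × €405.00 = €304.29
Supplemental (16.07% flat on bonus): 16.07% × €6,200.00 = €996.34
Total provincial income tax: €304.29 + €996.34 = €1,300.63

€1,300.63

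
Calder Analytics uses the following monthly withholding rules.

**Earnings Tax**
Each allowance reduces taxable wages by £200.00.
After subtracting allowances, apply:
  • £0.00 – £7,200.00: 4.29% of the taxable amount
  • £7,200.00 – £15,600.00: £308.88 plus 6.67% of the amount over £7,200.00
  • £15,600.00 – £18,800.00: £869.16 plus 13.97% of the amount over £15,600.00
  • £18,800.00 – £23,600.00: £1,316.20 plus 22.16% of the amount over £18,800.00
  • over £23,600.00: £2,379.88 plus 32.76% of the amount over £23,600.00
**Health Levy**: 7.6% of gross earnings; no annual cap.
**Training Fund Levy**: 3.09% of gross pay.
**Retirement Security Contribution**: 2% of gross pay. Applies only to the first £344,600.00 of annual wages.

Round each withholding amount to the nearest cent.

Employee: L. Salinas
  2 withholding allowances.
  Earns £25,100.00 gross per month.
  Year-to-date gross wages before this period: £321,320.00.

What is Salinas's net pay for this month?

£19,210.97

Earnings Tax: taxable = £25,100.00 − 2×£200.00 = £24,700.00
  £2,379.88 + 32.76% × (£24,700.00 − £23,600.00) = £2,379.88 + 32.76% × £1,100.00 = £2,740.24
Health Levy: 7.6% × £25,100.00 = £1,907.60
Training Fund Levy: 3.09% × £25,100.00 = £775.59
Retirement Security Contribution: cap £344,600.00 − YTD £321,320.00 = £23,280.00 subject; 2% × £23,280.00 = £465.60
Total withheld: £2,740.24 + £1,907.60 + £775.59 + £465.60 = £5,889.03
Net pay: £25,100.00 − £5,889.03 = £19,210.97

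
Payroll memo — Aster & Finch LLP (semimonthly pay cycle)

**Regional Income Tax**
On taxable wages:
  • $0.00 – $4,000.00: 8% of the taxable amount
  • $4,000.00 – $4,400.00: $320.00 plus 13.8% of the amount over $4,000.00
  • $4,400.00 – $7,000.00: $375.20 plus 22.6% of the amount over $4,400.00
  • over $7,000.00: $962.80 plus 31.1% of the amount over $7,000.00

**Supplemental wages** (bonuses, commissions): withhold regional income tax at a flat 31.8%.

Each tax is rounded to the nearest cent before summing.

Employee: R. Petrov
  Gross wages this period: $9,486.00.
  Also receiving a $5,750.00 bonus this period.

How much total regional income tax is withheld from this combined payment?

Regional Income Tax: taxable = $9,486.00
  $962.80 + 31.1% × ($9,486.00 − $7,000.00) = $962.80 + 31.1% × $2,486.00 = $1,735.95
Supplemental (31.8% flat on bonus): 31.8% × $5,750.00 = $1,828.50
Total regional income tax: $1,735.95 + $1,828.50 = $3,564.45

$3,564.45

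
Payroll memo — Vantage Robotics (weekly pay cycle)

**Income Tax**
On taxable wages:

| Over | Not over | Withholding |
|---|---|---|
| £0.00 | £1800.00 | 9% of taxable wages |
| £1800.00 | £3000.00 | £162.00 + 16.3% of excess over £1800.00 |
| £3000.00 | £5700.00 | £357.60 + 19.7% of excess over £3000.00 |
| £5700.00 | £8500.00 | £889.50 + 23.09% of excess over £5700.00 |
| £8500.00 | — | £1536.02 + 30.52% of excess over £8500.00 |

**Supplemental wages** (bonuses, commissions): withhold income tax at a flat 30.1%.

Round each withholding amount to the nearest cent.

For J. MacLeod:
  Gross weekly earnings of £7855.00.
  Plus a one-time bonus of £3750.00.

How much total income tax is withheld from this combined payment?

Income Tax: taxable = £7855.00
  £889.50 + 23.09% × (£7855.00 − £5700.00) = £889.50 + 23.09% × £2155.00 = £1387.09
Supplemental (30.1% flat on bonus): 30.1% × £3750.00 = £1128.75
Total income tax: £1387.09 + £1128.75 = £2515.84

£2515.84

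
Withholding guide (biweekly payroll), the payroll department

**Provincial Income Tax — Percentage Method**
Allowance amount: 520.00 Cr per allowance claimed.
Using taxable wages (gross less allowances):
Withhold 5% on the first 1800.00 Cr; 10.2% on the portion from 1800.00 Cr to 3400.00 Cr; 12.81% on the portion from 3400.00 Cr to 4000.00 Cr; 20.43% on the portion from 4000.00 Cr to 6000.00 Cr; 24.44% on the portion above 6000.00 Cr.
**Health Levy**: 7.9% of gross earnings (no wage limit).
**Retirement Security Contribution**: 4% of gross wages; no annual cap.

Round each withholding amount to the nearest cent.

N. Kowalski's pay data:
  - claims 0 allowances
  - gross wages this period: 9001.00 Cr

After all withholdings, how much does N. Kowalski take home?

6457.78 Cr

Provincial Income Tax: taxable = 9001.00 Cr
  738.66 Cr + 24.44% × (9001.00 Cr − 6000.00 Cr) = 738.66 Cr + 24.44% × 3001.00 Cr = 1472.10 Cr
Health Levy: 7.9% × 9001.00 Cr = 711.08 Cr
Retirement Security Contribution: 4% × 9001.00 Cr = 360.04 Cr
Total withheld: 1472.10 Cr + 711.08 Cr + 360.04 Cr = 2543.22 Cr
Net pay: 9001.00 Cr − 2543.22 Cr = 6457.78 Cr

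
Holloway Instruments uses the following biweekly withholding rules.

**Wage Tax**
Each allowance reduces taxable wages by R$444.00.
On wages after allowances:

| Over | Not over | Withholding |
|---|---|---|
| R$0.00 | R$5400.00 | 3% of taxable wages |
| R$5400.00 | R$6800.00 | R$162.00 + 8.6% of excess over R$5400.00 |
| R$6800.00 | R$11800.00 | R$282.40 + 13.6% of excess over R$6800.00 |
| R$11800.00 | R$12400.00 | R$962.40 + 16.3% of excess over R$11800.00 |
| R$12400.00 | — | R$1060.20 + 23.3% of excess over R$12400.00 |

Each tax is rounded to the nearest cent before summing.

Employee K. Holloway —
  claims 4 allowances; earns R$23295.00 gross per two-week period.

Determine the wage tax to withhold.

Wage Tax: taxable = R$23295.00 − 4×R$444.00 = R$21519.00
  R$1060.20 + 23.3% × (R$21519.00 − R$12400.00) = R$1060.20 + 23.3% × R$9119.00 = R$3184.93

R$3184.93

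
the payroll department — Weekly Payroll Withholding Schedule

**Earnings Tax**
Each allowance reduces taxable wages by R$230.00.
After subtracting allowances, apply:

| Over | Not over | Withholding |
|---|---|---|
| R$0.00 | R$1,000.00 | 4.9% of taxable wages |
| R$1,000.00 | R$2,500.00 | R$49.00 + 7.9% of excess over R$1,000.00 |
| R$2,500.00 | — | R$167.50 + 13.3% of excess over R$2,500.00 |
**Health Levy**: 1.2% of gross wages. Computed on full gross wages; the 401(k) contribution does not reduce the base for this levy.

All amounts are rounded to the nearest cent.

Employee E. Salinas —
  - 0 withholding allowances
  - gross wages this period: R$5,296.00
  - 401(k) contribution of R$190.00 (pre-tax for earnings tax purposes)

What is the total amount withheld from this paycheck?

R$577.65

Earnings Tax: taxable = R$5,296.00 − R$190.00 = R$5,106.00
  R$167.50 + 13.3% × (R$5,106.00 − R$2,500.00) = R$167.50 + 13.3% × R$2,606.00 = R$514.10
Health Levy: 1.2% × R$5,296.00 = R$63.55
Total: R$514.10 + R$63.55 = R$577.65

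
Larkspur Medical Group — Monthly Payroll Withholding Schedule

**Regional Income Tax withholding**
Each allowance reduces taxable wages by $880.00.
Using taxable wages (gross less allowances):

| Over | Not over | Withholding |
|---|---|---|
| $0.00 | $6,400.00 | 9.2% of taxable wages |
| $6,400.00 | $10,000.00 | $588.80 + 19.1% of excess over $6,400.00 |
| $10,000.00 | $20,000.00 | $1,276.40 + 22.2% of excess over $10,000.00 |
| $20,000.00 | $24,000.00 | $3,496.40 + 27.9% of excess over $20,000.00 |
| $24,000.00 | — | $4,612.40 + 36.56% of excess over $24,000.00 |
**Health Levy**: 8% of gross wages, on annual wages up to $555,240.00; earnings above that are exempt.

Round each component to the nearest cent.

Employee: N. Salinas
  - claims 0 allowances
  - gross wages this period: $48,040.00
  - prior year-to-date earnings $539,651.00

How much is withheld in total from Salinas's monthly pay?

$14,648.54

Regional Income Tax: taxable = $48,040.00
  $4,612.40 + 36.56% × ($48,040.00 − $24,000.00) = $4,612.40 + 36.56% × $24,040.00 = $13,401.42
Health Levy: cap $555,240.00 − YTD $539,651.00 = $15,589.00 subject; 8% × $15,589.00 = $1,247.12
Total: $13,401.42 + $1,247.12 = $14,648.54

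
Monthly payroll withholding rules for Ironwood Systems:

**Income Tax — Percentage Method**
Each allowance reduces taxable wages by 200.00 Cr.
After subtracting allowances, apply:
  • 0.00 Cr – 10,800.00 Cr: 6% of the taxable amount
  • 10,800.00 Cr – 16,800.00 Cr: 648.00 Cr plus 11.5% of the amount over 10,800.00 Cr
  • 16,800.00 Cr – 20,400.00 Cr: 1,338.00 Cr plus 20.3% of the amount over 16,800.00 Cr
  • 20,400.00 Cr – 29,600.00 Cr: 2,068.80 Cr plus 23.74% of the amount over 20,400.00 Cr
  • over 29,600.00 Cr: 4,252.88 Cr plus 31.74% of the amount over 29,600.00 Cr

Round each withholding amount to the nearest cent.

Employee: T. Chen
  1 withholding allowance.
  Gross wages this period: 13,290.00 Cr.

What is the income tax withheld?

Income Tax: taxable = 13,290.00 Cr − 1×200.00 Cr = 13,090.00 Cr
  648.00 Cr + 11.5% × (13,090.00 Cr − 10,800.00 Cr) = 648.00 Cr + 11.5% × 2,290.00 Cr = 911.35 Cr

911.35 Cr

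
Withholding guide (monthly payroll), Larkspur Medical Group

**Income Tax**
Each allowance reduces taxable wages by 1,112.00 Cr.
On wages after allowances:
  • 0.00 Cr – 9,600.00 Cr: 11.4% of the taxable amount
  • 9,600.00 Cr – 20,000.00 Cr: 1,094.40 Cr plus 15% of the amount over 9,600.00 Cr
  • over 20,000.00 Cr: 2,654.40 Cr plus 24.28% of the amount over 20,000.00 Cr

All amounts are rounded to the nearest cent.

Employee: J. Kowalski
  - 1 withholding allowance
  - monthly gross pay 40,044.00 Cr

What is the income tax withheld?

Income Tax: taxable = 40,044.00 Cr − 1×1,112.00 Cr = 38,932.00 Cr
  2,654.40 Cr + 24.28% × (38,932.00 Cr − 20,000.00 Cr) = 2,654.40 Cr + 24.28% × 18,932.00 Cr = 7,251.09 Cr

7,251.09 Cr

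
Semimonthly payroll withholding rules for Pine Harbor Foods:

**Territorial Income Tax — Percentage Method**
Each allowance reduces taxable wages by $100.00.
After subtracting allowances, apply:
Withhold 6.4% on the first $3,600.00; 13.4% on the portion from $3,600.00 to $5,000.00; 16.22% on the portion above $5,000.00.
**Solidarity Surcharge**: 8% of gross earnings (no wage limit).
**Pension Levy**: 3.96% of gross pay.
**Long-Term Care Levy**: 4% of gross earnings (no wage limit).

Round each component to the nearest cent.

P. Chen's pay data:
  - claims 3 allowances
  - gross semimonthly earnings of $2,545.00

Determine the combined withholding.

Territorial Income Tax: taxable = $2,545.00 − 3×$100.00 = $2,245.00
  6.4% × $2,245.00 = $143.68
Solidarity Surcharge: 8% × $2,545.00 = $203.60
Pension Levy: 3.96% × $2,545.00 = $100.78
Long-Term Care Levy: 4% × $2,545.00 = $101.80
Total: $143.68 + $203.60 + $100.78 + $101.80 = $549.86

$549.86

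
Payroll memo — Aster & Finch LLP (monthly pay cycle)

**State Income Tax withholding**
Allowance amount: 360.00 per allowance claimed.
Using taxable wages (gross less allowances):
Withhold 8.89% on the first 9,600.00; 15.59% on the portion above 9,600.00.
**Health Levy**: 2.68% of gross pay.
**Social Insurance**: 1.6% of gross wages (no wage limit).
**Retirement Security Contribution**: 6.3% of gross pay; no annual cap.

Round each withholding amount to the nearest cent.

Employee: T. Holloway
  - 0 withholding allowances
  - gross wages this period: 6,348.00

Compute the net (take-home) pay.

State Income Tax: taxable = 6,348.00
  8.89% × 6,348.00 = 564.34
Health Levy: 2.68% × 6,348.00 = 170.13
Social Insurance: 1.6% × 6,348.00 = 101.57
Retirement Security Contribution: 6.3% × 6,348.00 = 399.92
Total withheld: 564.34 + 170.13 + 101.57 + 399.92 = 1,235.96
Net pay: 6,348.00 − 1,235.96 = 5,112.04

5,112.04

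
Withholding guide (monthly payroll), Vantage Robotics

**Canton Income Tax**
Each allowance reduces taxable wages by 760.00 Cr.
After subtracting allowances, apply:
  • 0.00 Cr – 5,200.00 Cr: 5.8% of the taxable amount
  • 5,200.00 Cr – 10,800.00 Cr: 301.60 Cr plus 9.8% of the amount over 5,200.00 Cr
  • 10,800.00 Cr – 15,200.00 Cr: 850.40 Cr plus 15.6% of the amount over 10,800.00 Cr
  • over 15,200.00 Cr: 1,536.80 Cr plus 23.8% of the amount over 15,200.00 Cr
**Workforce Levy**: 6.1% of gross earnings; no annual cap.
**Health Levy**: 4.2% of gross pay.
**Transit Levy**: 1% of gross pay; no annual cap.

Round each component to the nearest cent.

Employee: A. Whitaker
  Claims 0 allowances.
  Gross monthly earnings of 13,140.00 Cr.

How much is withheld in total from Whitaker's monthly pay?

Canton Income Tax: taxable = 13,140.00 Cr
  850.40 Cr + 15.6% × (13,140.00 Cr − 10,800.00 Cr) = 850.40 Cr + 15.6% × 2,340.00 Cr = 1,215.44 Cr
Workforce Levy: 6.1% × 13,140.00 Cr = 801.54 Cr
Health Levy: 4.2% × 13,140.00 Cr = 551.88 Cr
Transit Levy: 1% × 13,140.00 Cr = 131.40 Cr
Total: 1,215.44 Cr + 801.54 Cr + 551.88 Cr + 131.40 Cr = 2,700.26 Cr

2,700.26 Cr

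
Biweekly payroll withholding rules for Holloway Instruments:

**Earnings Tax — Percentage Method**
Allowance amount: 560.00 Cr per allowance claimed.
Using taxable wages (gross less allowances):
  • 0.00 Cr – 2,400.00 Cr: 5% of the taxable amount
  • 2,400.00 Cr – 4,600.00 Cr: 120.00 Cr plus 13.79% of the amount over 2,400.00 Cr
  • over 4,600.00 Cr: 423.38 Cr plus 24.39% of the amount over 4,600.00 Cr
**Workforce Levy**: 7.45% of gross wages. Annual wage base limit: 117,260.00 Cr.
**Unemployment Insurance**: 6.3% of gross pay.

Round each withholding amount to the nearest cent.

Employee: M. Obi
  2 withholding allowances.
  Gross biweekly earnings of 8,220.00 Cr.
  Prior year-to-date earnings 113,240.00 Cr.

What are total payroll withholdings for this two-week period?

1,850.48 Cr

Earnings Tax: taxable = 8,220.00 Cr − 2×560.00 Cr = 7,100.00 Cr
  423.38 Cr + 24.39% × (7,100.00 Cr − 4,600.00 Cr) = 423.38 Cr + 24.39% × 2,500.00 Cr = 1,033.13 Cr
Workforce Levy: cap 117,260.00 Cr − YTD 113,240.00 Cr = 4,020.00 Cr subject; 7.45% × 4,020.00 Cr = 299.49 Cr
Unemployment Insurance: 6.3% × 8,220.00 Cr = 517.86 Cr
Total: 1,033.13 Cr + 299.49 Cr + 517.86 Cr = 1,850.48 Cr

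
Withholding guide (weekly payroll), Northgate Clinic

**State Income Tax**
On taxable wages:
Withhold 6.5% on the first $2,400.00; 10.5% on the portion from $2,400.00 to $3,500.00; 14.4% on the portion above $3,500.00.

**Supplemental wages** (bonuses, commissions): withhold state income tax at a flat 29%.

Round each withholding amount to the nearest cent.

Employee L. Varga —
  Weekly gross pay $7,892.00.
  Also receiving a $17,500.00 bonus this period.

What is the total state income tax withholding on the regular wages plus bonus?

State Income Tax: taxable = $7,892.00
  $271.50 + 14.4% × ($7,892.00 − $3,500.00) = $271.50 + 14.4% × $4,392.00 = $903.95
Supplemental (29% flat on bonus): 29% × $17,500.00 = $5,075.00
Total state income tax: $903.95 + $5,075.00 = $5,978.95

$5,978.95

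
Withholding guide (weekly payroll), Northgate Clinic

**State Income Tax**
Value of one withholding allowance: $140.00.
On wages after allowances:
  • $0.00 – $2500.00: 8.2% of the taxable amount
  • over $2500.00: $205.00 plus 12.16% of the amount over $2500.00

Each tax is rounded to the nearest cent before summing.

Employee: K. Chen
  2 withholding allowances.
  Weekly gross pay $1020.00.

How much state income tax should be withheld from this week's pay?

State Income Tax: taxable = $1020.00 − 2×$140.00 = $740.00
  8.2% × $740.00 = $60.68

$60.68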